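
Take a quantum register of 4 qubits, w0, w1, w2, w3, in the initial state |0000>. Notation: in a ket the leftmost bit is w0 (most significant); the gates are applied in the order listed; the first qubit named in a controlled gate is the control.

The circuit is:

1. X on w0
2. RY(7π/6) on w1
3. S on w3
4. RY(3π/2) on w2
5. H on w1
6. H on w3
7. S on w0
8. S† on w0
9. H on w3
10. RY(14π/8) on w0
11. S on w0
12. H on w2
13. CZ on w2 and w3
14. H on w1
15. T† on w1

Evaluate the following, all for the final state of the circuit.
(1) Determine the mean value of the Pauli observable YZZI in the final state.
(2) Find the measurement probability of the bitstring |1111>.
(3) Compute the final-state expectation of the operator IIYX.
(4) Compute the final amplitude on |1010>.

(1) The expectation value of YZZI is sqrt(6)/4.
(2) Outcome |1111> occurs with probability 0.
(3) The expectation value of IIYX is 0.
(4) The final state's coefficient on |1010> equals -sqrt(6)*I*sqrt(sqrt(2) + 2)/8 + sqrt(2)*I*sqrt(sqrt(2) + 2)/8.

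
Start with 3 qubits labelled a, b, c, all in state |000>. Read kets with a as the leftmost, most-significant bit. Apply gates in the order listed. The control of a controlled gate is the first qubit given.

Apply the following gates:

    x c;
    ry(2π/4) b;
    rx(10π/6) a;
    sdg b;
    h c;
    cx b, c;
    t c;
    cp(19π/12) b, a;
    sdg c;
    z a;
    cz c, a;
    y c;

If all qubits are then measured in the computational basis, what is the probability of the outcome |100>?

A full measurement returns |100> with probability 1/16.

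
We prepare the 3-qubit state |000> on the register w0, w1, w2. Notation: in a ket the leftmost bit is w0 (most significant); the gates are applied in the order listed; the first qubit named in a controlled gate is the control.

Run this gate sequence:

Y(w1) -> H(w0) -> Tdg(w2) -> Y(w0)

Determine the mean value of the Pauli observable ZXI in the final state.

In the final state, ZXI has expectation 0.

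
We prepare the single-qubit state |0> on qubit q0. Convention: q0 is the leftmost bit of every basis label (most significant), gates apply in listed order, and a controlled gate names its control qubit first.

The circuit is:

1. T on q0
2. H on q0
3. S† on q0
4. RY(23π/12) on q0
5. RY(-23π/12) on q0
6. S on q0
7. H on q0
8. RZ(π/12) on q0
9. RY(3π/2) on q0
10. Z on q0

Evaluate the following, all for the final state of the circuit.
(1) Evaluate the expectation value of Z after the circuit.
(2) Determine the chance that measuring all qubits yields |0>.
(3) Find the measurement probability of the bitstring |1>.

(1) The expectation value of Z is 0.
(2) The probability of measuring |0> is 1/2.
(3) A full measurement returns |1> with probability 1/2.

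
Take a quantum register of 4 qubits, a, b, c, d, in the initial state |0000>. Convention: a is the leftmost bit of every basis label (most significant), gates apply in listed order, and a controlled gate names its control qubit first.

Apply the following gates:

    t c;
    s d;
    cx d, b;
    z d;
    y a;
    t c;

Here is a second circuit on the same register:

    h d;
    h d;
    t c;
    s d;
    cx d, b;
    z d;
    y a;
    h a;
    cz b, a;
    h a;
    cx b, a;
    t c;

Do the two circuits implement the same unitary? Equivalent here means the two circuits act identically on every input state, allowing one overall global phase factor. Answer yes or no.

Yes: on every input state the two circuits agree up to one overall phase factor.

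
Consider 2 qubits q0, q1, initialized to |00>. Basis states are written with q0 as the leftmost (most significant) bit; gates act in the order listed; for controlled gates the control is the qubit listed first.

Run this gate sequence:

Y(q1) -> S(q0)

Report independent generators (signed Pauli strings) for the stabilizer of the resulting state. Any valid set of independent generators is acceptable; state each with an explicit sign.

One valid set of independent stabilizer generators is +ZI, -IZ (any independent generating set of the same group is equally correct).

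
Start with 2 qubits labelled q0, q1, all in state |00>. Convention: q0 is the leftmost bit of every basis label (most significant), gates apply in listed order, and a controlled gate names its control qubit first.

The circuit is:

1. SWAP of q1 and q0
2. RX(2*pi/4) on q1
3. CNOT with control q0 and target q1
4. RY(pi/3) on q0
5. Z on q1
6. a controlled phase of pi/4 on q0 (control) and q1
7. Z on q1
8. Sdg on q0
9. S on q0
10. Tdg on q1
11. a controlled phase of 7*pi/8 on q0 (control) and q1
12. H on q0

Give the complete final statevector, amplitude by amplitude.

The resulting statevector has amplitude 1/4 + sqrt(3)/4 on |00>, -sqrt(3)*exp(I*pi/4)/4 + exp(3*I*pi/8)/4 on |01>, -1/4 + sqrt(3)/4 on |10>, (exp(5*I*pi/8) + sqrt(3)*I)*exp(3*I*pi/4)/4 on |11>.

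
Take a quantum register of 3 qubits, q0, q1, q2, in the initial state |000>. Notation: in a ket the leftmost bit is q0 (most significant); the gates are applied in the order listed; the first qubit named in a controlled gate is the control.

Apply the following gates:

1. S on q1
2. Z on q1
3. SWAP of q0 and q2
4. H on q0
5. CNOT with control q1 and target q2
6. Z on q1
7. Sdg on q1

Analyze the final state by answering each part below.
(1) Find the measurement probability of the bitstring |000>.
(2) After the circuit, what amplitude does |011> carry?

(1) Outcome |000> occurs with probability 1/2.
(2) The amplitude on |011> is 0.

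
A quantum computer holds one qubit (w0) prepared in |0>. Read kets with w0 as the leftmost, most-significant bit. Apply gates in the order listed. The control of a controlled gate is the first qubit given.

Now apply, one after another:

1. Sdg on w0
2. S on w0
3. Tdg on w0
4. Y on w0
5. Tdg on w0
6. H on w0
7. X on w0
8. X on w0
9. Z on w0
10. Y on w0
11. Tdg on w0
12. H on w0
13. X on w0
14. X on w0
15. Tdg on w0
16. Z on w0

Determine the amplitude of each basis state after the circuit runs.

The resulting statevector has amplitude -exp(3*I*pi/4)/2 + I/2 on |0>, exp(I*pi/4)/2 + I/2 on |1>.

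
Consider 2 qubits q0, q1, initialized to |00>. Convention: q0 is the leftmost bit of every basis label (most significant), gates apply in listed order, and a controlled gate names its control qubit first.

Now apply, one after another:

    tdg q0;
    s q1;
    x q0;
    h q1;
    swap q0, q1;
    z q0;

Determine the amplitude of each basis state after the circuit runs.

After the circuit, the state carries amplitude 0 on |00>, sqrt(2)/2 on |01>, 0 on |10>, -sqrt(2)/2 on |11>.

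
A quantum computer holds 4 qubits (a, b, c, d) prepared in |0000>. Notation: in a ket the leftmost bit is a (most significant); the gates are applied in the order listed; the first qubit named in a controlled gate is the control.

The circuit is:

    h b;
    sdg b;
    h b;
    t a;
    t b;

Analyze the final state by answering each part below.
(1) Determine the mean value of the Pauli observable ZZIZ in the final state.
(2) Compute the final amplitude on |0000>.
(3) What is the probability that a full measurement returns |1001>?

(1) The expectation value of ZZIZ is 0.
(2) The final state's coefficient on |0000> equals 1/2 - I/2.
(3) A full measurement returns |1001> with probability 0.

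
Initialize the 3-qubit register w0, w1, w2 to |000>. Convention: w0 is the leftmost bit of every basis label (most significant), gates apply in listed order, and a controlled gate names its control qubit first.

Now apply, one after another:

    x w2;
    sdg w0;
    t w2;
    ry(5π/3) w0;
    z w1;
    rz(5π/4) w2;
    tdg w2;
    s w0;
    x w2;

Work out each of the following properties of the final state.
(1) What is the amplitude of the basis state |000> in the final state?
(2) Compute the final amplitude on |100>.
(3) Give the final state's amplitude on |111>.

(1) The final state's coefficient on |000> equals -sqrt(3)*exp(5*I*pi/8)/2.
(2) |100> carries amplitude -exp(I*pi/8)/2 in the final state.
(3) The final state's coefficient on |111> equals 0.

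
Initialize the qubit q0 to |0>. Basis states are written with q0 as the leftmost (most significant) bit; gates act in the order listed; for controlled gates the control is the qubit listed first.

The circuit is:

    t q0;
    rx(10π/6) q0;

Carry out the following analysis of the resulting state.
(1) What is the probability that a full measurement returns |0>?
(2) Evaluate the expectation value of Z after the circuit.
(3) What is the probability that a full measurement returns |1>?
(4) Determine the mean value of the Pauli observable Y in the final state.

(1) Outcome |0> occurs with probability 3/4.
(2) The expectation value of Z is 1/2.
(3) A full measurement returns |1> with probability 1/4.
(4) In the final state, Y has expectation sqrt(3)/2.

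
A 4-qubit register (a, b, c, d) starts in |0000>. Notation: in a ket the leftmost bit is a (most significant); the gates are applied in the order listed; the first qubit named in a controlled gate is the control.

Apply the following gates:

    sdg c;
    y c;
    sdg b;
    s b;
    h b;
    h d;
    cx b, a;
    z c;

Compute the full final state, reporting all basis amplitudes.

After the circuit, the state carries amplitude -I/2 on |0010>, -I/2 on |0011>, -I/2 on |1110>, -I/2 on |1111>, and 0 on every other basis state.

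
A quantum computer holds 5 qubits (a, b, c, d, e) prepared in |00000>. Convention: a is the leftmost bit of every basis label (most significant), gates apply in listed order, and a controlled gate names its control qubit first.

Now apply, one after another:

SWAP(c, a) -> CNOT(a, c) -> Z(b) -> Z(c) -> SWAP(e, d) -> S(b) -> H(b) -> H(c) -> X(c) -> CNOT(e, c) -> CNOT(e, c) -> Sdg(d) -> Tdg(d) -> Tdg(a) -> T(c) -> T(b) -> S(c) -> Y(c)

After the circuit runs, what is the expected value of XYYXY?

In the final state, XYYXY has expectation 0. Key observation: steps 10-11 multiply out to the identity, so the circuit reduces to the remaining gates.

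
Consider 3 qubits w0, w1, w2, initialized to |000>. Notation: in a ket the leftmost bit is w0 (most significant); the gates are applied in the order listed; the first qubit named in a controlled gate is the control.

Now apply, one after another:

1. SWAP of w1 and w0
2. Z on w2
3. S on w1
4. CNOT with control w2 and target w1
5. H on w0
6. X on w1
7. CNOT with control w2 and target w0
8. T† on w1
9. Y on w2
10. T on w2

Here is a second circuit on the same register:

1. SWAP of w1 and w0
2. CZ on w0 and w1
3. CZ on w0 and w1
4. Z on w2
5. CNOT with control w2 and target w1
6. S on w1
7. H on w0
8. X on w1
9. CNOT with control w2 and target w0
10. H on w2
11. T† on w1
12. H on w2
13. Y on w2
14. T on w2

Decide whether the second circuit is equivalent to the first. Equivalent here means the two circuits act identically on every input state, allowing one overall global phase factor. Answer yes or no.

No: there is an input state on which the two circuits produce genuinely different outputs (not merely differing by a phase).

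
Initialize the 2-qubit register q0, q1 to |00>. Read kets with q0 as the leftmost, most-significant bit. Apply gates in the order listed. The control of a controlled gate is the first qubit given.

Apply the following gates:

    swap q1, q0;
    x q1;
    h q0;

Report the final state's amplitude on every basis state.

The resulting statevector has amplitude 0 on |00>, sqrt(2)/2 on |01>, 0 on |10>, sqrt(2)/2 on |11>.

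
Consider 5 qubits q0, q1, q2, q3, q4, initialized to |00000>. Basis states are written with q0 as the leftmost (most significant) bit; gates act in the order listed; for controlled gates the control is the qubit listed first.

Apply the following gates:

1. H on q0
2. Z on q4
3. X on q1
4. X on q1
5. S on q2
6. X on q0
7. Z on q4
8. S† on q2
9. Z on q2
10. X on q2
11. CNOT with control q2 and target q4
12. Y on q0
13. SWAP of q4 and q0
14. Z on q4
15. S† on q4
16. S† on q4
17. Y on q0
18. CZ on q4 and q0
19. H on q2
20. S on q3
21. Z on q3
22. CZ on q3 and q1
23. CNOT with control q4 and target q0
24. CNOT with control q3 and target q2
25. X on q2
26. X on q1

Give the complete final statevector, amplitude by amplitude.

The resulting statevector has amplitude 1/2 on |01000>, -1/2 on |01100>, -1/2 on |11001>, 1/2 on |11101>, and 0 on every other basis state. Key observation: steps 3-4 multiply out to the identity, so the circuit reduces to the remaining gates.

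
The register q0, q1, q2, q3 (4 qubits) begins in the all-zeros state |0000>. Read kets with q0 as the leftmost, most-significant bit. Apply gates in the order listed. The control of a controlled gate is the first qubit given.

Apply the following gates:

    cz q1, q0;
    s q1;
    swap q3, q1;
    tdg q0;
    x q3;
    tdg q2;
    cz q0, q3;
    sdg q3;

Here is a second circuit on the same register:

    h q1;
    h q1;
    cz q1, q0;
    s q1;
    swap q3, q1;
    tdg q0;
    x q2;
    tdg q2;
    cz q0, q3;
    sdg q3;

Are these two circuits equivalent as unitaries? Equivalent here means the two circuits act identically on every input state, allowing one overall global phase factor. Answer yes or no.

No — the two circuits implement different unitaries, even allowing a global phase.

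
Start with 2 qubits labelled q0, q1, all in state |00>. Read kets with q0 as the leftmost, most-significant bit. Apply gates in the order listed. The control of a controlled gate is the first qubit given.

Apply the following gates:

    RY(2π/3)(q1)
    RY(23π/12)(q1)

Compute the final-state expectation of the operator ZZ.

The expectation value of ZZ is -sqrt(6)/4 + sqrt(2)/4.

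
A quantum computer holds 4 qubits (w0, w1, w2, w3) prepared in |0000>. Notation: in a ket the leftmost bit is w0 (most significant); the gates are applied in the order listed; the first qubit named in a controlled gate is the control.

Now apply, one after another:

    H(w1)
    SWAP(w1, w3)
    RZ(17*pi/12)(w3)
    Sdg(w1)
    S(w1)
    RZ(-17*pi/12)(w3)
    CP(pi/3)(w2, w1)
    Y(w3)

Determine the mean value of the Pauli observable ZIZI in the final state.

The expectation value of ZIZI is 1. Key observation: gates 3-6 undo each other exactly, leaving only the rest of the circuit to track.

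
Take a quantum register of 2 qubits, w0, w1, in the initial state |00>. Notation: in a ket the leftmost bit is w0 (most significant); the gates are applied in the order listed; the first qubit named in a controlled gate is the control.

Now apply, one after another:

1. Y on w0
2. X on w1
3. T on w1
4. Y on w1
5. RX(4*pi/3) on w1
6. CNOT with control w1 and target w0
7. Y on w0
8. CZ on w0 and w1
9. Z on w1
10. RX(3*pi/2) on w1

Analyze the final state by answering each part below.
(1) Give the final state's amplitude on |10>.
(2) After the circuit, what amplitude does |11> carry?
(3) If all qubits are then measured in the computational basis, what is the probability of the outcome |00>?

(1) The amplitude on |10> is -sqrt(6)*exp(3*I*pi/4)/4.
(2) |11> carries amplitude -sqrt(6)*exp(I*pi/4)/4 in the final state.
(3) Outcome |00> occurs with probability 1/8.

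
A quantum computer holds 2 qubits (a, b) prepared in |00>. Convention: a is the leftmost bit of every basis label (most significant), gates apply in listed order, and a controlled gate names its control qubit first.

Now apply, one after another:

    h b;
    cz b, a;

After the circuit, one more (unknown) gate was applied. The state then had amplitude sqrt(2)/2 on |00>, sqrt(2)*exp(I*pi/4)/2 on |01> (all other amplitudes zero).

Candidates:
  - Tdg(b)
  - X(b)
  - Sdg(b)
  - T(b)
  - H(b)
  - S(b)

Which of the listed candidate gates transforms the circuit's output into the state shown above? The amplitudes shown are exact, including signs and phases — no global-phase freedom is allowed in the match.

The applied gate was T(b).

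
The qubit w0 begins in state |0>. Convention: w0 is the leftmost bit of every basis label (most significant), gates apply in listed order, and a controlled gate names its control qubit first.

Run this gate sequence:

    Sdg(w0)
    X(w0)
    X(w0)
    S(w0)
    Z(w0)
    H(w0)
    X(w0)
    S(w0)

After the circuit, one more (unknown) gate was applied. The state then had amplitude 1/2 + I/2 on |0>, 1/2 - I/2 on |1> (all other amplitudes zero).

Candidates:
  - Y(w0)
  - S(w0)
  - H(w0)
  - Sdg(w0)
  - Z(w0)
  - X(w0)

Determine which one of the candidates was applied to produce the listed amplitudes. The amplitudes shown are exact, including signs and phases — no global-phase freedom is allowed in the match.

It was H(w0) that produced the state shown. Key observation: gates 1-4 undo each other exactly, leaving only the rest of the circuit to track.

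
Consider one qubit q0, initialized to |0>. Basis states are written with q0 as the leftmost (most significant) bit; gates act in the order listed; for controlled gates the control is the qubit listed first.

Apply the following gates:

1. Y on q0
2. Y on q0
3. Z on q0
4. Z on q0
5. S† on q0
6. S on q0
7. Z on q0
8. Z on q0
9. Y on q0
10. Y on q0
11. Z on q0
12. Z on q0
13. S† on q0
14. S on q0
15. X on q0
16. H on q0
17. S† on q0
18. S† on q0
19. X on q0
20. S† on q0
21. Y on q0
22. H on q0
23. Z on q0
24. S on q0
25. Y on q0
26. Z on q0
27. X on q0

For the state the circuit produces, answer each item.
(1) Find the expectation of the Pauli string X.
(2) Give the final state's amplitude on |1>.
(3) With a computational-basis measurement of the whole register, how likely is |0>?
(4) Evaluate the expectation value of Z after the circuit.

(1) In the final state, X has expectation 1. Key observation: the block from step 2 through step 9 cancels to the identity and can be dropped.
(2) |1> carries amplitude 1/2 + I/2 in the final state.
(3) Outcome |0> occurs with probability 1/2.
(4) The expectation value of Z is 0.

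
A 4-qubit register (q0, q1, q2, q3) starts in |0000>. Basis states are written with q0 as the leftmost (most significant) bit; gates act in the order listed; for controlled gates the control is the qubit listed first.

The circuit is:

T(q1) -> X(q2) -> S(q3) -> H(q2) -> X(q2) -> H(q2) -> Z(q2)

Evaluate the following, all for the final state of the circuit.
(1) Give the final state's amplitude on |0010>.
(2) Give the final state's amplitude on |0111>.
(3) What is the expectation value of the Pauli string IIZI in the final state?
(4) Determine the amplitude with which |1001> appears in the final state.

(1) The amplitude on |0010> is 1. Key observation: steps 4-7 multiply out to the identity, so the circuit reduces to the remaining gates.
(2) The amplitude on |0111> is 0.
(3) The observable IIZI averages to -1.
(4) The amplitude on |1001> is 0.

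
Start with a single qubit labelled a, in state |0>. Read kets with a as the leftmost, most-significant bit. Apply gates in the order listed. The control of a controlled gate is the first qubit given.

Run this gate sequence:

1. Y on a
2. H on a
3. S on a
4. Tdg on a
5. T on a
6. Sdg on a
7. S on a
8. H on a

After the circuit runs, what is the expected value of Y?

The expectation value of Y is 1. Key observation: the block from step 3 through step 6 cancels to the identity and can be dropped.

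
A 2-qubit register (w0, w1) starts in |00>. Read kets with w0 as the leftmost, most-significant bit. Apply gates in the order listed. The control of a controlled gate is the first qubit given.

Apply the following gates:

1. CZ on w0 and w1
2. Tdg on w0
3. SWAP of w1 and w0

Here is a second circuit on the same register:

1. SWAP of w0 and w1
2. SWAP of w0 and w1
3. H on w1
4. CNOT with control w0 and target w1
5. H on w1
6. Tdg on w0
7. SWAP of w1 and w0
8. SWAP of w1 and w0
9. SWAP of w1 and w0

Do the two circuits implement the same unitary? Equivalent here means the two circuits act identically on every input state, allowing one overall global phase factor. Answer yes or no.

Yes, they are equivalent — the unitaries differ by at most a global phase.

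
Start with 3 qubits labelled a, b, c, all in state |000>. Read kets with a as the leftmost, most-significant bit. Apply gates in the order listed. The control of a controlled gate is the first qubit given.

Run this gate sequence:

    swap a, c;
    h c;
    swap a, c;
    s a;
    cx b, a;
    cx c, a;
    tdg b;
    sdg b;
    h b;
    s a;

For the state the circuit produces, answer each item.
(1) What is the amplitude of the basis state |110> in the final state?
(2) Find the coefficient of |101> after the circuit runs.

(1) |110> carries amplitude -1/2 in the final state.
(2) |101> carries amplitude 0 in the final state.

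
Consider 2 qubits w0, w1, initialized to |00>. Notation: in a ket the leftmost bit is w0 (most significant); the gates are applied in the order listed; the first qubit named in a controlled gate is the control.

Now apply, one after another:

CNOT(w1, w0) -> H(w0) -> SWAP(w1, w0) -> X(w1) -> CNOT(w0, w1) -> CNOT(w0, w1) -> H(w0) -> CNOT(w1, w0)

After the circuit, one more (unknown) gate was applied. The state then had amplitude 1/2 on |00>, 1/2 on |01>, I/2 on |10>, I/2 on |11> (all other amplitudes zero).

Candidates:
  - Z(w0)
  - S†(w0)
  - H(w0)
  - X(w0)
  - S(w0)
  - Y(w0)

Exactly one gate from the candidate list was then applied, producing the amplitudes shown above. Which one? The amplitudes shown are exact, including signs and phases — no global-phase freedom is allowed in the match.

It was S(w0) that produced the state shown.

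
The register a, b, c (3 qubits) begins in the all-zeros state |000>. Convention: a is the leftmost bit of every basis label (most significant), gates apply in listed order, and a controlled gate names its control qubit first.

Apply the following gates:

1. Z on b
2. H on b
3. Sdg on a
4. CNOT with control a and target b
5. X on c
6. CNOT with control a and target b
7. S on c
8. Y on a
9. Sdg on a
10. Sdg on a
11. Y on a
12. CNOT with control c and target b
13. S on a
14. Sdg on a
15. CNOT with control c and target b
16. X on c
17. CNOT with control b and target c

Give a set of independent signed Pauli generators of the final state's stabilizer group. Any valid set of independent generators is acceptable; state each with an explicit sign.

One valid set of independent stabilizer generators is +IXX, +ZII, +IZZ (any independent generating set of the same group is equally correct). Key observation: the block from step 12 through step 15 cancels to the identity and can be dropped.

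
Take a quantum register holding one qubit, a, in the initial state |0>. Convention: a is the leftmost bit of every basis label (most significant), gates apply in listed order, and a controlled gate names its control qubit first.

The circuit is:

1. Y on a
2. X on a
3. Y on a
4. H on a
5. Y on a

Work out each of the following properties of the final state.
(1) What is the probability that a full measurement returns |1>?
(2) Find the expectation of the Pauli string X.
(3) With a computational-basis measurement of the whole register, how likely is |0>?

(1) A full measurement returns |1> with probability 1/2.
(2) The observable X averages to 1.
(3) A full measurement returns |0> with probability 1/2.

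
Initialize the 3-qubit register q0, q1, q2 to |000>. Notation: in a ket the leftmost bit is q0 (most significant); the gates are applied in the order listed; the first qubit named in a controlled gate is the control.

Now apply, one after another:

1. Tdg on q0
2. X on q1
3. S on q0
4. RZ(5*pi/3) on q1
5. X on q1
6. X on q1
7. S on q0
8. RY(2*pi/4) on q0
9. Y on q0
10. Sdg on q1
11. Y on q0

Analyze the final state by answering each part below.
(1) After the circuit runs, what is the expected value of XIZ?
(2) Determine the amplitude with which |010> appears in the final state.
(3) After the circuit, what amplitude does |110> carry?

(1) In the final state, XIZ has expectation 1. Key observation: steps 5-6 multiply out to the identity, so the circuit reduces to the remaining gates.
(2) |010> carries amplitude sqrt(2)*exp(I*pi/3)/2 in the final state.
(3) The amplitude on |110> is sqrt(2)*exp(I*pi/3)/2.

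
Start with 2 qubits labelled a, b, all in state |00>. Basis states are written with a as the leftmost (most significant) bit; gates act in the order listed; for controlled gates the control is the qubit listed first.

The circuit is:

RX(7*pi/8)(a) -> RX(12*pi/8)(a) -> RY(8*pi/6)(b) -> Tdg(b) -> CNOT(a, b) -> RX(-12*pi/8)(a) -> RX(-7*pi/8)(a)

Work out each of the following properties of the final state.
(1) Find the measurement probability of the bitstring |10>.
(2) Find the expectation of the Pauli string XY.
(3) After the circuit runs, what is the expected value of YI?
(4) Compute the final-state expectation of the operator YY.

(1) The probability of measuring |10> is sqrt(3)/32 + sqrt(6)/32 + sqrt(2)/16 + 1/8.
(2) In the final state, XY has expectation sqrt(sqrt(2) + 2)/4.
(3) In the final state, YI has expectation sqrt(2)*(sqrt(6) + 4)/16.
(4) In the final state, YY has expectation sqrt(6*sqrt(2) + 12)/8.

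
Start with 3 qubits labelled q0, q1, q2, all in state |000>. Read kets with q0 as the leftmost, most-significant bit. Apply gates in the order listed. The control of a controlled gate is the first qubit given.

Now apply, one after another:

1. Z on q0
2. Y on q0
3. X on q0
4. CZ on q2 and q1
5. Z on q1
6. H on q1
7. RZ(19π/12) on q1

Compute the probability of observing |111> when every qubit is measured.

A full measurement returns |111> with probability 0.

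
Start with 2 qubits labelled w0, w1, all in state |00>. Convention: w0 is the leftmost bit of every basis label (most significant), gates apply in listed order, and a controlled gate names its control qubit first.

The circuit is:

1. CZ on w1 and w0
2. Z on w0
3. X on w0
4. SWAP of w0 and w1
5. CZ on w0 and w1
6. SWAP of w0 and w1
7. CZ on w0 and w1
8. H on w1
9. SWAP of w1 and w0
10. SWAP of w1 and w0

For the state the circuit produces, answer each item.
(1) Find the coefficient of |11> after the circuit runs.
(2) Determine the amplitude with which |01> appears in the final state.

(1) The final state's coefficient on |11> equals sqrt(2)/2. Key observation: the block from step 9 through step 10 cancels to the identity and can be dropped.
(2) |01> carries amplitude 0 in the final state.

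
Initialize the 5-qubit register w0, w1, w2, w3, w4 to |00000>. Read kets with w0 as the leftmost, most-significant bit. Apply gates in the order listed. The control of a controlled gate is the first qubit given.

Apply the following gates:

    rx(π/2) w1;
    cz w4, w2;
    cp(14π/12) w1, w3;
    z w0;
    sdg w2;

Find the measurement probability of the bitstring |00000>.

A full measurement returns |00000> with probability 1/2.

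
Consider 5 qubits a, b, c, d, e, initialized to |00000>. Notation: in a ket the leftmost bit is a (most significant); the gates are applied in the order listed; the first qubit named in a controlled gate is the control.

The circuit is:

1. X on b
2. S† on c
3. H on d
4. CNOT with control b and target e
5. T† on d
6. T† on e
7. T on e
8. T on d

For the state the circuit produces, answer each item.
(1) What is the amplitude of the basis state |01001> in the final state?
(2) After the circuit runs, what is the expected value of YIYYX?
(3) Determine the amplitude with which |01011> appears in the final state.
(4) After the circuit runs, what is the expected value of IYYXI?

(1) |01001> carries amplitude sqrt(2)/2 in the final state. Key observation: gates 5-8 undo each other exactly, leaving only the rest of the circuit to track.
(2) In the final state, YIYYX has expectation 0.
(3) The final state's coefficient on |01011> equals sqrt(2)/2.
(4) The expectation value of IYYXI is 0.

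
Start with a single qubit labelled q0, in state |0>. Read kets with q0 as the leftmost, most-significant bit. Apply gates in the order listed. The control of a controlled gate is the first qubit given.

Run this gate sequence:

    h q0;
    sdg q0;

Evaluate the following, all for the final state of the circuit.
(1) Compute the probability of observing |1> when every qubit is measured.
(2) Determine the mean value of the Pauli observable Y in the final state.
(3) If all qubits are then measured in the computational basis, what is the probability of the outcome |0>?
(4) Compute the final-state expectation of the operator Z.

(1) A full measurement returns |1> with probability 1/2.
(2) The observable Y averages to -1.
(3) The probability of measuring |0> is 1/2.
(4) The observable Z averages to 0.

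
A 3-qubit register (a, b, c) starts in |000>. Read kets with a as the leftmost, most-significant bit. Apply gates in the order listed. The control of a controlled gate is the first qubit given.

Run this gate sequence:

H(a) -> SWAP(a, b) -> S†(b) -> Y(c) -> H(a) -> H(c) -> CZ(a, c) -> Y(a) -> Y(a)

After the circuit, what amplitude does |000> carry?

|000> carries amplitude sqrt(2)*I/4 in the final state.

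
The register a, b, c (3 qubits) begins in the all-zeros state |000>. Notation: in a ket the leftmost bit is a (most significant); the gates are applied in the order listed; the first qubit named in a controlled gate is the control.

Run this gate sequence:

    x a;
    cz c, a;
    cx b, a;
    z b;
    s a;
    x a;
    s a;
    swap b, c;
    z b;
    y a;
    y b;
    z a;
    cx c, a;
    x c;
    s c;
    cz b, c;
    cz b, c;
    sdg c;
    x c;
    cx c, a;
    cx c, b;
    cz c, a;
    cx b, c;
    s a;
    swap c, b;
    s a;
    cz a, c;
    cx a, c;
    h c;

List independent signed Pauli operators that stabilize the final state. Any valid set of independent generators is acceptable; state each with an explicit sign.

One valid set of independent stabilizer generators is +IIX, -ZII, -IZI (any independent generating set of the same group is equally correct). Key observation: steps 13-20 multiply out to the identity, so the circuit reduces to the remaining gates.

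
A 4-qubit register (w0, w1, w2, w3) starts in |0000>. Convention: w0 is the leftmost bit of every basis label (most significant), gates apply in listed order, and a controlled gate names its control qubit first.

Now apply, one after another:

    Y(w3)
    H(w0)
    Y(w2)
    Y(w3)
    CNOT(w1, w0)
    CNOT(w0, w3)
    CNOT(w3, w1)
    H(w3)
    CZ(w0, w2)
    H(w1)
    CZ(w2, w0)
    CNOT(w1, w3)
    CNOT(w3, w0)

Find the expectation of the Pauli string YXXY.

In the final state, YXXY has expectation 0.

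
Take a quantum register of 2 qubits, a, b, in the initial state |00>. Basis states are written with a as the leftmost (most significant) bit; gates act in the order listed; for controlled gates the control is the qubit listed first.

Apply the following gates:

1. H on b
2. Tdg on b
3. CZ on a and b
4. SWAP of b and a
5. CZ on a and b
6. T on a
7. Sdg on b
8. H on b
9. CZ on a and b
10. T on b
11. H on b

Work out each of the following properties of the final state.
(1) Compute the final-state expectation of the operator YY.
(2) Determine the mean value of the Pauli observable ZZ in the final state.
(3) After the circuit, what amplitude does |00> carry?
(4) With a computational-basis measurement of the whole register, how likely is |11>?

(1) The expectation value of YY is -sqrt(2)/2.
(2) The observable ZZ averages to sqrt(2)/2.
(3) The amplitude on |00> is sqrt(2)*(1 + exp(I*pi/4))/4.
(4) Outcome |11> occurs with probability sqrt(2)/8 + 1/4.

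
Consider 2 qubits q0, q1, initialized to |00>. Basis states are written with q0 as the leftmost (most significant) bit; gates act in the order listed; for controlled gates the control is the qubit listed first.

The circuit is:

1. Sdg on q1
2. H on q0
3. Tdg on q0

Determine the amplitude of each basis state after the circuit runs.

The final amplitudes are sqrt(2)/2 on |00>, 0 on |01>, -sqrt(2)*exp(3*I*pi/4)/2 on |10>, 0 on |11>.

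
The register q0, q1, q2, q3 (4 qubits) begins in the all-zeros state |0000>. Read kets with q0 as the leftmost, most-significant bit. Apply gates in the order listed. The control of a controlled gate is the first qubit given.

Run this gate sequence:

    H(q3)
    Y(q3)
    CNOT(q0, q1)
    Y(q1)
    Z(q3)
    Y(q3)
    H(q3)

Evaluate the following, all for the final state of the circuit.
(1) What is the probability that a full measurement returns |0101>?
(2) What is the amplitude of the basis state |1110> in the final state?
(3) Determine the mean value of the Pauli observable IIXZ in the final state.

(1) Outcome |0101> occurs with probability 1.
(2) |1110> carries amplitude 0 in the final state.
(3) In the final state, IIXZ has expectation 0.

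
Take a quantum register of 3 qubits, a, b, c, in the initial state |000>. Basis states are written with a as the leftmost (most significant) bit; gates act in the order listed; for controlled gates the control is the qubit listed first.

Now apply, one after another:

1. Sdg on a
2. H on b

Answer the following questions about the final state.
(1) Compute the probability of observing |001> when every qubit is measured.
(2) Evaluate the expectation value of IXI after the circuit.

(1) The probability of measuring |001> is 0.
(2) The observable IXI averages to 1.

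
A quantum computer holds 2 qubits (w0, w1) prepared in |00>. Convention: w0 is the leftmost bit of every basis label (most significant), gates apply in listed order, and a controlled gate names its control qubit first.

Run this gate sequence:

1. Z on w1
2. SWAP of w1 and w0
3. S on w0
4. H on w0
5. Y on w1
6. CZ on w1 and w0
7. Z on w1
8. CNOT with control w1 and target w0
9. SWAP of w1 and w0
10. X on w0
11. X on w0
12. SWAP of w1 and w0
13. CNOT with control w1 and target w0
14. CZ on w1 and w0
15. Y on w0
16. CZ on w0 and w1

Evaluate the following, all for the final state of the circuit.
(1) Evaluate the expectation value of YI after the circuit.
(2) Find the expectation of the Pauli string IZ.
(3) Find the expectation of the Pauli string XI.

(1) The observable YI averages to 0. Key observation: steps 8-13 multiply out to the identity, so the circuit reduces to the remaining gates.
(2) In the final state, IZ has expectation -1.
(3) The expectation value of XI is 1.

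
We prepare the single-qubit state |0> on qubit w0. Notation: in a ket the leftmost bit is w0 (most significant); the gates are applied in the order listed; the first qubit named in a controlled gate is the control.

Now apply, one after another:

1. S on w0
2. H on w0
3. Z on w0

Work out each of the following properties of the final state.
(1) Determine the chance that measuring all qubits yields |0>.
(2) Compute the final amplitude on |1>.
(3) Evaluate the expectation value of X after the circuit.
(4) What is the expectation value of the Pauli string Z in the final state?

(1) The probability of measuring |0> is 1/2.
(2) |1> carries amplitude -sqrt(2)/2 in the final state.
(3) The expectation value of X is -1.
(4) The expectation value of Z is 0.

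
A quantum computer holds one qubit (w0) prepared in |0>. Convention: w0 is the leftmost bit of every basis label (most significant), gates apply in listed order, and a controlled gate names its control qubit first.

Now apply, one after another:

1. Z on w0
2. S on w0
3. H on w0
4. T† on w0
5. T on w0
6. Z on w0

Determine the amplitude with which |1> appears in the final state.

The final state's coefficient on |1> equals -sqrt(2)/2.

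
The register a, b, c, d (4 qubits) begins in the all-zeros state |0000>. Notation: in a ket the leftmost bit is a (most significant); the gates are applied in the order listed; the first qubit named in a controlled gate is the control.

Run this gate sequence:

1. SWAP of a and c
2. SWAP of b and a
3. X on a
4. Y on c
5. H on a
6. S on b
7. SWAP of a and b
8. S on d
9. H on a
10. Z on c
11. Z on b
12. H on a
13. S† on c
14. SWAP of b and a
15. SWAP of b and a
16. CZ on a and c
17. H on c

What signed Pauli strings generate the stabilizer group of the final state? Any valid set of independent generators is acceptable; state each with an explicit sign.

The final state is stabilized by the group generated by +IXII, -IIXI, +ZIII, +IIIZ; other independent generating sets are equally valid.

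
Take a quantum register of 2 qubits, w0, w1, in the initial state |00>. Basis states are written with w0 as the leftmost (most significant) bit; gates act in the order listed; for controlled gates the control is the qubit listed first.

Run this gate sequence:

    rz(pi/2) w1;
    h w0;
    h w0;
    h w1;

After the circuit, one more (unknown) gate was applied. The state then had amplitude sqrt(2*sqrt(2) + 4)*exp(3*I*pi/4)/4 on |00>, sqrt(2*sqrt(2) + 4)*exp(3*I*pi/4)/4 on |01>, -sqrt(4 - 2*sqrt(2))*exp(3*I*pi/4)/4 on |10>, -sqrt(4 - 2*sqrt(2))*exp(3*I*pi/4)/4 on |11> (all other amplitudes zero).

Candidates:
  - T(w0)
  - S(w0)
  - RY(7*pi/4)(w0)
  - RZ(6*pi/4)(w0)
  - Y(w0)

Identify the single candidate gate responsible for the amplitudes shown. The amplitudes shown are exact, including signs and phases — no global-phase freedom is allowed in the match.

It was RY(7*pi/4)(w0) that produced the state shown. Key observation: steps 2-3 multiply out to the identity, so the circuit reduces to the remaining gates.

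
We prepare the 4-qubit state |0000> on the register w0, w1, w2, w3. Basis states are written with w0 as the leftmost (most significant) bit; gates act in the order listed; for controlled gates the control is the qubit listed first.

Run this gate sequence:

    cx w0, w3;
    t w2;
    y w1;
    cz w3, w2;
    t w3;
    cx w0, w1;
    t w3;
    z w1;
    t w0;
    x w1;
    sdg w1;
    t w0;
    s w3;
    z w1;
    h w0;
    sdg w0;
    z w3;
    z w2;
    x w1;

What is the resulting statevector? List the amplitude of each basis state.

The resulting statevector has amplitude -sqrt(2)*I/2 on |0100>, -sqrt(2)/2 on |1100>, and 0 on every other basis state.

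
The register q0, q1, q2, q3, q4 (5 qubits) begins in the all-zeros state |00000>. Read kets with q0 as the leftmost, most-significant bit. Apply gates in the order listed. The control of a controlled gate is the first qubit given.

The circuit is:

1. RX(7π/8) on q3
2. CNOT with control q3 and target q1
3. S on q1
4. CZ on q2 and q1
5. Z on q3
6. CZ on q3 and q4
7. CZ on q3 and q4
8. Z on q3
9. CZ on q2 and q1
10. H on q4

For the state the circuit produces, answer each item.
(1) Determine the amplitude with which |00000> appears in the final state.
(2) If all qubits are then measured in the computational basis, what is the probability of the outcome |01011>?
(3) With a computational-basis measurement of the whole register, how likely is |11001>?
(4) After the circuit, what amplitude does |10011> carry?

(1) |00000> carries amplitude sqrt(2)*sin(pi/16)/2 in the final state. Key observation: steps 4-9 multiply out to the identity, so the circuit reduces to the remaining gates.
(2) Outcome |01011> occurs with probability sqrt(sqrt(2) + 2)/8 + 1/4.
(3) The probability of measuring |11001> is 0.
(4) |10011> carries amplitude 0 in the final state.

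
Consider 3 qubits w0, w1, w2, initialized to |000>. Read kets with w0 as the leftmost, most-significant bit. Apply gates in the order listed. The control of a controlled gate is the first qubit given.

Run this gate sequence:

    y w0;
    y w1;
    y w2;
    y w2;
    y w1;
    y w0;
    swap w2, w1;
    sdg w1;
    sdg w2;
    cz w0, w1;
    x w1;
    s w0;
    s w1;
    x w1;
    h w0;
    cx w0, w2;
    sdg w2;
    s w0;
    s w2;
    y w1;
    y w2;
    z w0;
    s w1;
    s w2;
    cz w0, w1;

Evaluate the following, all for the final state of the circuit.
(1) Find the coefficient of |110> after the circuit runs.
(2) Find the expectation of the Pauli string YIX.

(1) |110> carries amplitude -sqrt(2)*I/2 in the final state. Key observation: steps 1-6 multiply out to the identity, so the circuit reduces to the remaining gates.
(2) In the final state, YIX has expectation 0.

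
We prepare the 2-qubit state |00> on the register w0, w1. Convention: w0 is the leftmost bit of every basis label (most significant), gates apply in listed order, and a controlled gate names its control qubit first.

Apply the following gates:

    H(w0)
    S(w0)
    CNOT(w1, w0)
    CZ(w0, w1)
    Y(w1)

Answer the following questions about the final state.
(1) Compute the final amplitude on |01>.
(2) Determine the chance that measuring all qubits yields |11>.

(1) The final state's coefficient on |01> equals sqrt(2)*I/2.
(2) The probability of measuring |11> is 1/2.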